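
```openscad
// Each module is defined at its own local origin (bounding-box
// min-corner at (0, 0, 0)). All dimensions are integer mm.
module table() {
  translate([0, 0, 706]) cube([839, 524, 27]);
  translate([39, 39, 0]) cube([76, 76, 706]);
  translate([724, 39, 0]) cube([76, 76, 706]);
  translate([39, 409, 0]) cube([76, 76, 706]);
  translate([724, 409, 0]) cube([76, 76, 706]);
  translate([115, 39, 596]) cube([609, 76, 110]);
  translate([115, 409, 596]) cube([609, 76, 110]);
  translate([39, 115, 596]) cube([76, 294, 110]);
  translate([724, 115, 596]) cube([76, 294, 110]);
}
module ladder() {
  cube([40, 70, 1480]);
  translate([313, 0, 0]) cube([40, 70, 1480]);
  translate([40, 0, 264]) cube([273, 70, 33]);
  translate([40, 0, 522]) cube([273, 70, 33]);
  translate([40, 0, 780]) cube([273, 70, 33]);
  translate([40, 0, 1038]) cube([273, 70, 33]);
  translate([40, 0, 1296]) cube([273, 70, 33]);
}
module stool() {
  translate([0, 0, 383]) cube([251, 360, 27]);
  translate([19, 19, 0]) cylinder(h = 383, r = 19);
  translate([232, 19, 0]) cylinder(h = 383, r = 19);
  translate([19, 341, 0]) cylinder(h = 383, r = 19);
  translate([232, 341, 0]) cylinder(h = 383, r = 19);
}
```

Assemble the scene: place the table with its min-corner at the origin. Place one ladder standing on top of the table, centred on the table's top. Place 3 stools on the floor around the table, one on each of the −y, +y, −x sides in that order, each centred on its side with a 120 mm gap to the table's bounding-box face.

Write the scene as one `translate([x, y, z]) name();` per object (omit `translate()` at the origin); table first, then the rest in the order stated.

table();
translate([243, 227, 733]) ladder();
translate([294, -480, 0]) stool();
translate([294, 644, 0]) stool();
translate([-371, 82, 0]) stool();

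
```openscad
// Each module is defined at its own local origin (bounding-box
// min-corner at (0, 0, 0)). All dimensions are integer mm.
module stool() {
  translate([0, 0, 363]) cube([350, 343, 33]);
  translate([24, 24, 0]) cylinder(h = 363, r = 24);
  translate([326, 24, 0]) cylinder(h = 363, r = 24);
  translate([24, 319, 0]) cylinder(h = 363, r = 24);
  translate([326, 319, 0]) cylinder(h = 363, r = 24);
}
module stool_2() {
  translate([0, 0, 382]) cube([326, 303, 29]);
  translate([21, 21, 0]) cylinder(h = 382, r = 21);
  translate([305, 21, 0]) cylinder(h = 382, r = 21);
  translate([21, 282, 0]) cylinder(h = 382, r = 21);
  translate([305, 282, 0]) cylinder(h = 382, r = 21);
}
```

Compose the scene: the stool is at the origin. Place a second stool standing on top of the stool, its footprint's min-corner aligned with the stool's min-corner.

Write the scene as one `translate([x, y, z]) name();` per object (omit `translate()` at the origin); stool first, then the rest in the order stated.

stool();
translate([0, 0, 396]) stool_2();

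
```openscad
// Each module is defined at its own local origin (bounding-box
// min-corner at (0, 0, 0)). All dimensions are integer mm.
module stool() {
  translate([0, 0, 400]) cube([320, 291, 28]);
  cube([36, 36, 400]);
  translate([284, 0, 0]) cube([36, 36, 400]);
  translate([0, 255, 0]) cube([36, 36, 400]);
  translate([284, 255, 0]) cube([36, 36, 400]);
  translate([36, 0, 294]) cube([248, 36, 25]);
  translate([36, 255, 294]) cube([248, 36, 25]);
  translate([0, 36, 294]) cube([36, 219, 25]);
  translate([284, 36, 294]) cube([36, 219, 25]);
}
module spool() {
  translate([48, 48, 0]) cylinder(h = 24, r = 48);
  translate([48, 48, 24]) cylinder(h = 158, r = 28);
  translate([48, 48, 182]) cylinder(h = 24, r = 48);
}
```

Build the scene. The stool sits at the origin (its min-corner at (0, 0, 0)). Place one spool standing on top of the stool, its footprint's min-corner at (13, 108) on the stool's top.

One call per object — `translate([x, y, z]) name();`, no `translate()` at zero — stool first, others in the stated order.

stool();
translate([13, 108, 428]) spool();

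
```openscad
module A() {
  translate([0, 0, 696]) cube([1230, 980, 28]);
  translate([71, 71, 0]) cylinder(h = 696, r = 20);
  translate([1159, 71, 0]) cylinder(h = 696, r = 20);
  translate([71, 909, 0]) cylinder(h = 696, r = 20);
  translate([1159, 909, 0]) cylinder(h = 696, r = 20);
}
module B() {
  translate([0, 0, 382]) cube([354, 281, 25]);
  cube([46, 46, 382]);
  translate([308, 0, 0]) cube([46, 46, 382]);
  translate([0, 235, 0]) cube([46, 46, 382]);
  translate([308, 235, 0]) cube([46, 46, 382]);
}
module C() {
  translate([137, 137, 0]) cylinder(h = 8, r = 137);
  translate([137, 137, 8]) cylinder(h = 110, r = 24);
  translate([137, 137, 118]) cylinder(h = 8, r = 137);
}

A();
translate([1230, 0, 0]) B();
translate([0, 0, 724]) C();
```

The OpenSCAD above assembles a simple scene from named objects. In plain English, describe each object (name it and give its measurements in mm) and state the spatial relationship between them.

A is a table: top 1230 mm (x) × 980 mm (y), 28 mm thick, upper face at z = 724 mm, on four round legs of 40 mm diameter, each leg's bounding box inset 51 mm from the nearest pair of top edges, running from z = 0 to the bottom of the top.

B is a simple wooden stool: a rectangular seat 354 mm (x) by 281 mm (y), 25 mm thick, top face at z = 407 mm, on four square legs, each 46×46 mm in cross-section. The legs rest on z = 0, each flush with a corner of the seat.

C is a spool: two coaxial disc flanges of radius 137 mm and thickness 8 mm, joined by a core cylinder of radius 24 mm and height 110 mm. The lower flange rests on z = 0 and the three cylinders share a vertical axis.

The stool is against the table's +x side, with their −y faces flush. The spool is on top of the table.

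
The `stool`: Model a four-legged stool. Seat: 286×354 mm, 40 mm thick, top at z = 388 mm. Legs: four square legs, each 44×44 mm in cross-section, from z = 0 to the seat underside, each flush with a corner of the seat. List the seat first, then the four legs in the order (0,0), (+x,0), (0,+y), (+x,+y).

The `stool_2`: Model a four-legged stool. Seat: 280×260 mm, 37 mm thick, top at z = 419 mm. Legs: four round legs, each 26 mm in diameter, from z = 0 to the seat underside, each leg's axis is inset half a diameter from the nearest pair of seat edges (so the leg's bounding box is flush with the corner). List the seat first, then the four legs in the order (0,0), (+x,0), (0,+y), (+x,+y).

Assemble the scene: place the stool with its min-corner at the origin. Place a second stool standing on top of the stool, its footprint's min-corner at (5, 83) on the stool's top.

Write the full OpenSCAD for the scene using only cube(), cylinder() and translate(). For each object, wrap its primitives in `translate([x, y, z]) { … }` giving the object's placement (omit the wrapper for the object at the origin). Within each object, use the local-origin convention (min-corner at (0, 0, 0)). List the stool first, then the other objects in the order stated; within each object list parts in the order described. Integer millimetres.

translate([0, 0, 348]) cube([286, 354, 40]);
cube([44, 44, 348]);
translate([242, 0, 0]) cube([44, 44, 348]);
translate([0, 310, 0]) cube([44, 44, 348]);
translate([242, 310, 0]) cube([44, 44, 348]);
translate([5, 83, 388]) {
  translate([0, 0, 382]) cube([280, 260, 37]);
  translate([13, 13, 0]) cylinder(h = 382, r = 13);
  translate([267, 13, 0]) cylinder(h = 382, r = 13);
  translate([13, 247, 0]) cylinder(h = 382, r = 13);
  translate([267, 247, 0]) cylinder(h = 382, r = 13);
}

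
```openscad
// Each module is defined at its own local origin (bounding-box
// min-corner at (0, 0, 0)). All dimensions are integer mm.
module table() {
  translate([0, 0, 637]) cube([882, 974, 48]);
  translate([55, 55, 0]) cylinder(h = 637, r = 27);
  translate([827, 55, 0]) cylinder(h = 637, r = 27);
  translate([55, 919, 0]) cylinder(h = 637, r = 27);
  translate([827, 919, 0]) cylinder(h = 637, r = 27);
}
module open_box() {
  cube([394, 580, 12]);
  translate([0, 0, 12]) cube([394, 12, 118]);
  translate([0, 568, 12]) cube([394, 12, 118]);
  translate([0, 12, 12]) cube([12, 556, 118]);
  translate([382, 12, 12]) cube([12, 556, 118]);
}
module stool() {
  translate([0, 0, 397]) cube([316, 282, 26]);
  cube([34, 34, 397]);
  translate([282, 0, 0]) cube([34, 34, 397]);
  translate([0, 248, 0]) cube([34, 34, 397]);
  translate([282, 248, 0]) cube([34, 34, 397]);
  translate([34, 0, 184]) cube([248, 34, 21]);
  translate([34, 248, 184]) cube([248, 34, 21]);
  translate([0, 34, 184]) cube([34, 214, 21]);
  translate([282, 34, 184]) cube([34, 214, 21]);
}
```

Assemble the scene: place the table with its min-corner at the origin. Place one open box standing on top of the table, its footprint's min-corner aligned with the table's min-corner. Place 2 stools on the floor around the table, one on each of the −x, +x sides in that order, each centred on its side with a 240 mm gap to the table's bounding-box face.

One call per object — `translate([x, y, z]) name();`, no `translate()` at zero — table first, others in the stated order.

table();
translate([0, 0, 685]) open_box();
translate([-556, 346, 0]) stool();
translate([1122, 346, 0]) stool();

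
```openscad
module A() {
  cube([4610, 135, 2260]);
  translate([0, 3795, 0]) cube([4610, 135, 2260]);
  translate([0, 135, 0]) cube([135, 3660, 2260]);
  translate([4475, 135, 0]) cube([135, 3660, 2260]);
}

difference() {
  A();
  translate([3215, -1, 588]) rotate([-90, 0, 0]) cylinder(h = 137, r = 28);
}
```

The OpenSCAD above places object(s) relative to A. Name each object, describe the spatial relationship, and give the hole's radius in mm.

The subtracted cylinder has r = 28 mm.

A is a house frame. The house frame has a circular hole through its front wall. The hole's radius is 28 mm.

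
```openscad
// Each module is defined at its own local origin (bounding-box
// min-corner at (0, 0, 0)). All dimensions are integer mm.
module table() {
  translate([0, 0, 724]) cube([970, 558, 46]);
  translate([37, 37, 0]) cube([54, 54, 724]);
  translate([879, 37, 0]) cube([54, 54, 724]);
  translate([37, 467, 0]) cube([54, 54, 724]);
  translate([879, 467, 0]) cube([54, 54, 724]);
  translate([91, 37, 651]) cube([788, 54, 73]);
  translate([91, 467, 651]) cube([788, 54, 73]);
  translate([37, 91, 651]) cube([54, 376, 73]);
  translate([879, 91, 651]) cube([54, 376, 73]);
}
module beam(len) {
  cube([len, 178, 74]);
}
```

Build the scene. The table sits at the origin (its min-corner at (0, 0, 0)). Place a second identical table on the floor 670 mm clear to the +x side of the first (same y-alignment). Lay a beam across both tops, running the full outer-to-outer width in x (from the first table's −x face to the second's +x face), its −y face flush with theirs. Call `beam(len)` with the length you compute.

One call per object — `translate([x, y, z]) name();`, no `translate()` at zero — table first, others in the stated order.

table();
translate([1640, 0, 0]) table();
translate([0, 0, 770]) beam(2610);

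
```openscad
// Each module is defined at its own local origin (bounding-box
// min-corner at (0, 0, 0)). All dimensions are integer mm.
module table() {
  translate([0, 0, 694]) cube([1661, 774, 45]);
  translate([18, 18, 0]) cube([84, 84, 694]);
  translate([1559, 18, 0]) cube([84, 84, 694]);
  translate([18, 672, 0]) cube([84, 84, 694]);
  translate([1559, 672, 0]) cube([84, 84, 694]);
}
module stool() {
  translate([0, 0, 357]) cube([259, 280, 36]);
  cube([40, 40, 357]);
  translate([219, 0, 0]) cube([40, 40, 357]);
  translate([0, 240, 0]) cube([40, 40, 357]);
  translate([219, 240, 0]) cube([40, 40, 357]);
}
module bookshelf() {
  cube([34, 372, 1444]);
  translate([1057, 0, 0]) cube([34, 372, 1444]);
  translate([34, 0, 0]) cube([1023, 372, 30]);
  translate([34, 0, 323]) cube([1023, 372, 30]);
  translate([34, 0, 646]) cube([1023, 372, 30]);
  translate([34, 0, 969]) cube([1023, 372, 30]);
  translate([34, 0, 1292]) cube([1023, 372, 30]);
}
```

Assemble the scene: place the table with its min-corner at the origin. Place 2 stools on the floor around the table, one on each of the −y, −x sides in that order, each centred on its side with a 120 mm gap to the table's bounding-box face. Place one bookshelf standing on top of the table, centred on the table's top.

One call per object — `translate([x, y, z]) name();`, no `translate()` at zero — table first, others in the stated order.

table();
translate([701, -400, 0]) stool();
translate([-379, 247, 0]) stool();
translate([285, 201, 739]) bookshelf();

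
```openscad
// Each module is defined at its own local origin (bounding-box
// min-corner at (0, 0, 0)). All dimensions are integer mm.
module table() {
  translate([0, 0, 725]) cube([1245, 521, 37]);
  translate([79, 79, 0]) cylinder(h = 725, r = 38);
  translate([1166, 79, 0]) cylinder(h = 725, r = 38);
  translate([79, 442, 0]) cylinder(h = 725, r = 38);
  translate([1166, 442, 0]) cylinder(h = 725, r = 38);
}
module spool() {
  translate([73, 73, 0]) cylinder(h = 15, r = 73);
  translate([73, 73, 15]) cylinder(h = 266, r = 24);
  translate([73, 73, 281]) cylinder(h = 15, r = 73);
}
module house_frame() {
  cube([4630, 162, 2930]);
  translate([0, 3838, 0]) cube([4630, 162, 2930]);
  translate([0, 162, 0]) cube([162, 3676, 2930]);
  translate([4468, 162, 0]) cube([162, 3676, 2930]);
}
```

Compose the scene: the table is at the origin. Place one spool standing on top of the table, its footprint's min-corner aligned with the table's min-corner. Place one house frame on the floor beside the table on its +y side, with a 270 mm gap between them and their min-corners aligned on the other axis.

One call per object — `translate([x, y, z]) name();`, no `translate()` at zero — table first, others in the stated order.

table();
translate([0, 0, 762]) spool();
translate([0, 791, 0]) house_frame();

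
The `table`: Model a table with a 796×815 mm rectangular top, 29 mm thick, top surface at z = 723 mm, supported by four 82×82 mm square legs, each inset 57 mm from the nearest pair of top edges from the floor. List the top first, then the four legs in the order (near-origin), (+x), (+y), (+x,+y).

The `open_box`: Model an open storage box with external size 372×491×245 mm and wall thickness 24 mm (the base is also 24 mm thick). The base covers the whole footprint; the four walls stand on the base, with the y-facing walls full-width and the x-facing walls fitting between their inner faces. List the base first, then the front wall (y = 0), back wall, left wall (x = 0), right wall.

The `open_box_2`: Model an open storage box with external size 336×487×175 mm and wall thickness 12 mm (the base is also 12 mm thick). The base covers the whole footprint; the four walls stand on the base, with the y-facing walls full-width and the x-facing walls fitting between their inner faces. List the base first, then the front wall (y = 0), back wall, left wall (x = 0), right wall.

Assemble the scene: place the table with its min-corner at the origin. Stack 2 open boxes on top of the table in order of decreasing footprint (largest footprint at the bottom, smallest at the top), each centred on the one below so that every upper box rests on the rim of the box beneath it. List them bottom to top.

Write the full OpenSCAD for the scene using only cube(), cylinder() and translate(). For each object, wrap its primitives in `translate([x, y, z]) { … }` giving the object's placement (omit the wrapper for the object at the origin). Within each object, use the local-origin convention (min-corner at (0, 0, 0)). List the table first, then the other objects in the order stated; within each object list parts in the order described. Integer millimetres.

translate([0, 0, 694]) cube([796, 815, 29]);
translate([57, 57, 0]) cube([82, 82, 694]);
translate([657, 57, 0]) cube([82, 82, 694]);
translate([57, 676, 0]) cube([82, 82, 694]);
translate([657, 676, 0]) cube([82, 82, 694]);
translate([212, 162, 723]) {
  cube([372, 491, 24]);
  translate([0, 0, 24]) cube([372, 24, 221]);
  translate([0, 467, 24]) cube([372, 24, 221]);
  translate([0, 24, 24]) cube([24, 443, 221]);
  translate([348, 24, 24]) cube([24, 443, 221]);
}
translate([230, 164, 968]) {
  cube([336, 487, 12]);
  translate([0, 0, 12]) cube([336, 12, 163]);
  translate([0, 475, 12]) cube([336, 12, 163]);
  translate([0, 12, 12]) cube([12, 463, 163]);
  translate([324, 12, 12]) cube([12, 463, 163]);
}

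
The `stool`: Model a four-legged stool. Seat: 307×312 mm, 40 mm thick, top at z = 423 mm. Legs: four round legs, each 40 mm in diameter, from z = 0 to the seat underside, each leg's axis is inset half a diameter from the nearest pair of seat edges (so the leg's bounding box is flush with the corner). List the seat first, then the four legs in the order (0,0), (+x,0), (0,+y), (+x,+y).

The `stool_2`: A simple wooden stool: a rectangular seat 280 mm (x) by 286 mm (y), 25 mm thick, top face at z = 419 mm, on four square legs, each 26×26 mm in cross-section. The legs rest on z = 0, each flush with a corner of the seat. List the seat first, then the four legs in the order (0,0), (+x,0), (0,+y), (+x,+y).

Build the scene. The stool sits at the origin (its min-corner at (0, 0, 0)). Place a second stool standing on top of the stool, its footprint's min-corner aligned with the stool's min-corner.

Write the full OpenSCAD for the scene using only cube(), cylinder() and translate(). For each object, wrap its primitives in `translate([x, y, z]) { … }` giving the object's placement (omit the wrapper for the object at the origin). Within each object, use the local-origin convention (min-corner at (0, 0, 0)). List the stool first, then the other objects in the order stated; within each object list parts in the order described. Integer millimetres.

translate([0, 0, 383]) cube([307, 312, 40]);
translate([20, 20, 0]) cylinder(h = 383, r = 20);
translate([287, 20, 0]) cylinder(h = 383, r = 20);
translate([20, 292, 0]) cylinder(h = 383, r = 20);
translate([287, 292, 0]) cylinder(h = 383, r = 20);
translate([0, 0, 423]) {
  translate([0, 0, 394]) cube([280, 286, 25]);
  cube([26, 26, 394]);
  translate([254, 0, 0]) cube([26, 26, 394]);
  translate([0, 260, 0]) cube([26, 26, 394]);
  translate([254, 260, 0]) cube([26, 26, 394]);
}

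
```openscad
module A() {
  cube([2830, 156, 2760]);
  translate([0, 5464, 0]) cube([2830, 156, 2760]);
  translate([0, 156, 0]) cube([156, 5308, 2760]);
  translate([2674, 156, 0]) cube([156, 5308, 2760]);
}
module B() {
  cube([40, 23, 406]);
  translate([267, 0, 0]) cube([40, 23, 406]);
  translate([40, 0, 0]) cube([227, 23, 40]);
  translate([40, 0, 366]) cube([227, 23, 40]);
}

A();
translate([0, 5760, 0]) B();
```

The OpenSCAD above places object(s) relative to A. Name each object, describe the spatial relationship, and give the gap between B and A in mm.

A is a house frame. B is a picture frame. The picture frame is on the floor beside the house frame on its +y side. The gap between the picture frame and the house frame is 140 mm.

The picture frame's nearest face is 140 mm from the house frame's +y face.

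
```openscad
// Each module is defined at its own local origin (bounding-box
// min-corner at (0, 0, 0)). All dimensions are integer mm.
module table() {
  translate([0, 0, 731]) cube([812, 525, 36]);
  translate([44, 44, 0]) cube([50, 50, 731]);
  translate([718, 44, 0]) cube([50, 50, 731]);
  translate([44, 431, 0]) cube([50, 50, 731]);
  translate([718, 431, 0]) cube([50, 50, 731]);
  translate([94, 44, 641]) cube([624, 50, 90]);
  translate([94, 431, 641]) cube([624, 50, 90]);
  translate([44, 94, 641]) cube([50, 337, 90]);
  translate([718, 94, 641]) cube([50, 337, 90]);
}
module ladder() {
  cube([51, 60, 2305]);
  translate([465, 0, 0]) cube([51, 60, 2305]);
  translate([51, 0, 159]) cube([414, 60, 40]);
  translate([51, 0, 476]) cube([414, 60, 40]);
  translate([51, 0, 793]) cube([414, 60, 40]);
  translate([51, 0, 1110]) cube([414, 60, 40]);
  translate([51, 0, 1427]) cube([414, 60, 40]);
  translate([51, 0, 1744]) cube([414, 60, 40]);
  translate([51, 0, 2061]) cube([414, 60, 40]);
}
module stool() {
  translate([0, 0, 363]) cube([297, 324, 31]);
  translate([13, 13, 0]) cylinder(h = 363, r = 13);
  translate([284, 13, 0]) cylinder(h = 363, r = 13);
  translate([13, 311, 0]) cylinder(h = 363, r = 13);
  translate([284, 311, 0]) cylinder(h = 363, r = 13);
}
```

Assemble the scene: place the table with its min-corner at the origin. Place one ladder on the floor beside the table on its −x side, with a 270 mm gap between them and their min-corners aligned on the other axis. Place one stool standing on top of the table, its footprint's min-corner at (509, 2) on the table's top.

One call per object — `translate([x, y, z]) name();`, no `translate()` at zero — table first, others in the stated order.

table();
translate([-786, 0, 0]) ladder();
translate([509, 2, 767]) stool();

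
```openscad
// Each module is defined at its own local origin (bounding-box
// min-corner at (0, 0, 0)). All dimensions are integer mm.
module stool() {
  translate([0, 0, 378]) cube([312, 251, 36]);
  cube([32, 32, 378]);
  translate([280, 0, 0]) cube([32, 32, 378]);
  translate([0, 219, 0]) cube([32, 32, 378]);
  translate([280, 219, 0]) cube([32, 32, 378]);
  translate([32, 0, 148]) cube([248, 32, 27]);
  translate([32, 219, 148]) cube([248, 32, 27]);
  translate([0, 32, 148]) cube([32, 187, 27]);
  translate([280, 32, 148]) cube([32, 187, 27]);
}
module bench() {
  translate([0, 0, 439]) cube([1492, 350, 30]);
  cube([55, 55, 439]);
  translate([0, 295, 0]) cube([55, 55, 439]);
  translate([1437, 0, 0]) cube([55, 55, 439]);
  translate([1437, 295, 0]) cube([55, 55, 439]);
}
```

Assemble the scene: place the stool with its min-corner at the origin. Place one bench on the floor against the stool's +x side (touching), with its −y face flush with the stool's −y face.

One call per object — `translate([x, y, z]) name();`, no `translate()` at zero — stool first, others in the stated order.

stool();
translate([312, 0, 0]) bench();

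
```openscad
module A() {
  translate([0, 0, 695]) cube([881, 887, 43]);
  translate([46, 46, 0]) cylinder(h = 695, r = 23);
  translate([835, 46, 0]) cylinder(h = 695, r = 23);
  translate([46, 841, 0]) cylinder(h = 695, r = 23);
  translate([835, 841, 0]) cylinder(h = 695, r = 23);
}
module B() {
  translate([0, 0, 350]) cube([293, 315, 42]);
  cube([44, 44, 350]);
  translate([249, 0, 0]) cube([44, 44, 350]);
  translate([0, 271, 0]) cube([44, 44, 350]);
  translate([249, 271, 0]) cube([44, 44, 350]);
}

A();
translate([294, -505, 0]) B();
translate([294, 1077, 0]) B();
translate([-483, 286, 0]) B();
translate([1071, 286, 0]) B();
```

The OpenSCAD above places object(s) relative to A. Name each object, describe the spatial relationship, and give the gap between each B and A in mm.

A is a table. B is a stool. Four stools sit around the table at the −y, +y, −x, +x sides. The gap between each stool and the table is 190 mm.

Each stool's nearest face is 190 mm from the table's bounding box.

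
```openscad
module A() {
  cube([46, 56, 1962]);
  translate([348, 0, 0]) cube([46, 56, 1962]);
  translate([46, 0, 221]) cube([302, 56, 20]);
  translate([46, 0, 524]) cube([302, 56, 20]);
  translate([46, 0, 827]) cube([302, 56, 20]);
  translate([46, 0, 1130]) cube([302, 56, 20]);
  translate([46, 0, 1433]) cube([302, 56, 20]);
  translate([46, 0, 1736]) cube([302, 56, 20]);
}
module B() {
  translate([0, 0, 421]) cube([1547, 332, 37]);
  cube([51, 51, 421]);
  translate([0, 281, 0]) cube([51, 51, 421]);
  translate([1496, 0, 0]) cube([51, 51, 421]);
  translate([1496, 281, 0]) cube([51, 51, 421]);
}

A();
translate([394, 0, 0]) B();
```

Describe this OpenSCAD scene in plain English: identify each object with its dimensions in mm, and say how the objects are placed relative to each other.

A is a straight ladder. Two 46×56 mm vertical rails, 1962 mm tall, stand 394 mm apart (outside-to-outside) with their front faces coplanar on the −y side. 6 rungs, each 56 mm deep and 20 mm tall, span between the inner faces of the rails, front faces flush with the rails. The lowest rung's underside is at z = 221 mm and rungs are spaced 303 mm apart (underside to underside).

B is a long wooden bench with a 1547 mm (x) × 332 mm (y) seat, 37 mm thick, its top surface 458 mm above the floor. Four 51 mm square legs at the seat corners, flush with the edges, run from z = 0 to the seat underside.

The bench is against the ladder's +x side, with their −y faces flush.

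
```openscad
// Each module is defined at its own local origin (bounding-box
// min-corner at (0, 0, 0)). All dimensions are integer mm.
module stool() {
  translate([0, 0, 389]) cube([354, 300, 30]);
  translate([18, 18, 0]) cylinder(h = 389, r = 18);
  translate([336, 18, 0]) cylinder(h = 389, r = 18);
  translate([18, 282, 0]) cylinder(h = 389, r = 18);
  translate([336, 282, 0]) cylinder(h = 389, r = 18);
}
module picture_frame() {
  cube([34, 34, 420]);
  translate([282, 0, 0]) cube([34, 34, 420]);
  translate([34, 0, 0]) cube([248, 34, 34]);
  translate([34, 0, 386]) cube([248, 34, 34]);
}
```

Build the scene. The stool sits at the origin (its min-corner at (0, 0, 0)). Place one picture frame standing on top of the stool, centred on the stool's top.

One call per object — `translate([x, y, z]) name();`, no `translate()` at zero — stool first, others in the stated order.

stool();
translate([19, 133, 419]) picture_frame();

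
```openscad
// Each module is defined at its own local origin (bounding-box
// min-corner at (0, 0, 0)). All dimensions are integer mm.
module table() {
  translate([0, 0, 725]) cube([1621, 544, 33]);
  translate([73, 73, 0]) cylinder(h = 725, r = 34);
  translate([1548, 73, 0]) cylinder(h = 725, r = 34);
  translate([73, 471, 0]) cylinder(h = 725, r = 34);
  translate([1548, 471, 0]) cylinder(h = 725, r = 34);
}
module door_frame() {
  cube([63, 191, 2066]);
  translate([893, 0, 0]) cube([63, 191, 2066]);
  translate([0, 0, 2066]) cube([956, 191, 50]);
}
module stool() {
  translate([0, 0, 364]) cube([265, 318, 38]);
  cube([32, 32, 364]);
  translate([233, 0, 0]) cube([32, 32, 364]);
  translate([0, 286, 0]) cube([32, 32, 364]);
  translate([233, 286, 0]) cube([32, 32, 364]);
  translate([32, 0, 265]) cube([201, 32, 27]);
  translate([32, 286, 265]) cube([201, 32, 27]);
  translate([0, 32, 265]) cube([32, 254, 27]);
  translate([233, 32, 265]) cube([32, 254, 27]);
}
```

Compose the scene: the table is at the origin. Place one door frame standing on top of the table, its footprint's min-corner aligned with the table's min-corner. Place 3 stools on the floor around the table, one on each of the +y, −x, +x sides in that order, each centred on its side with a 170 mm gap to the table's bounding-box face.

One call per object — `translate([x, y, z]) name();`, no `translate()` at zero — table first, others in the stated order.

table();
translate([0, 0, 758]) door_frame();
translate([678, 714, 0]) stool();
translate([-435, 113, 0]) stool();
translate([1791, 113, 0]) stool();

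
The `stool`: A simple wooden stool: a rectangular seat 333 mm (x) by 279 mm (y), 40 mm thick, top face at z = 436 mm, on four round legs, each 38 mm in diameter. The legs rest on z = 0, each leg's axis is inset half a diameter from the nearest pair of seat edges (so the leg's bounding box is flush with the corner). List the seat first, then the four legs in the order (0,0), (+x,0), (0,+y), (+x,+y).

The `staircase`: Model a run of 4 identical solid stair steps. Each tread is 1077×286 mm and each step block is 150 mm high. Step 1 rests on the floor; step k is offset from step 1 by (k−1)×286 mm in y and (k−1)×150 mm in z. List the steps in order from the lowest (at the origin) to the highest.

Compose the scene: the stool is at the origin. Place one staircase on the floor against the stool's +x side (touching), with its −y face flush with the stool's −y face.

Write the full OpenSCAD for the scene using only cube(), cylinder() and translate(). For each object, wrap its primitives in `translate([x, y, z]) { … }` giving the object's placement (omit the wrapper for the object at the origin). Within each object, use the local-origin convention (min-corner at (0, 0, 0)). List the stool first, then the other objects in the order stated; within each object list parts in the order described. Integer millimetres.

translate([0, 0, 396]) cube([333, 279, 40]);
translate([19, 19, 0]) cylinder(h = 396, r = 19);
translate([314, 19, 0]) cylinder(h = 396, r = 19);
translate([19, 260, 0]) cylinder(h = 396, r = 19);
translate([314, 260, 0]) cylinder(h = 396, r = 19);
translate([333, 0, 0]) {
  cube([1077, 286, 150]);
  translate([0, 286, 150]) cube([1077, 286, 150]);
  translate([0, 572, 300]) cube([1077, 286, 150]);
  translate([0, 858, 450]) cube([1077, 286, 150]);
}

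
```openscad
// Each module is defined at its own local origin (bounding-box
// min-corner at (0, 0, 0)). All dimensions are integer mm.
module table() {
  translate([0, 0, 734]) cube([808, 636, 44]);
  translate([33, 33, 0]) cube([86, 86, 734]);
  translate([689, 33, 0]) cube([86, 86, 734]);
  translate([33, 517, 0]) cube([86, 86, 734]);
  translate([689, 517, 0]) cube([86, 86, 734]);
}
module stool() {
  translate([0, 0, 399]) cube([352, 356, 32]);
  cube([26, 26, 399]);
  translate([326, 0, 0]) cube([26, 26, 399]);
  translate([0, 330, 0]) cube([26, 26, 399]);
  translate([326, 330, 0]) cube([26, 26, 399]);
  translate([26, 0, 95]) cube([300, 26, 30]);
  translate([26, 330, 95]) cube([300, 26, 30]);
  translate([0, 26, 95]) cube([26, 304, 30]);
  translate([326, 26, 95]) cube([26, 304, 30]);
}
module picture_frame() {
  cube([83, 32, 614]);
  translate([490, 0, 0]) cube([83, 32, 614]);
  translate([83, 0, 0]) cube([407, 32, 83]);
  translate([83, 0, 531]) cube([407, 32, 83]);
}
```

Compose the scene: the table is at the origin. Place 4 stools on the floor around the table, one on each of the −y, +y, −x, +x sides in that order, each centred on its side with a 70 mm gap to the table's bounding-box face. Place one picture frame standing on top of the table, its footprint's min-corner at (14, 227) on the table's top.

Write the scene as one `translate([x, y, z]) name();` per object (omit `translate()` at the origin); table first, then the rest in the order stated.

table();
translate([228, -426, 0]) stool();
translate([228, 706, 0]) stool();
translate([-422, 140, 0]) stool();
translate([878, 140, 0]) stool();
translate([14, 227, 778]) picture_frame();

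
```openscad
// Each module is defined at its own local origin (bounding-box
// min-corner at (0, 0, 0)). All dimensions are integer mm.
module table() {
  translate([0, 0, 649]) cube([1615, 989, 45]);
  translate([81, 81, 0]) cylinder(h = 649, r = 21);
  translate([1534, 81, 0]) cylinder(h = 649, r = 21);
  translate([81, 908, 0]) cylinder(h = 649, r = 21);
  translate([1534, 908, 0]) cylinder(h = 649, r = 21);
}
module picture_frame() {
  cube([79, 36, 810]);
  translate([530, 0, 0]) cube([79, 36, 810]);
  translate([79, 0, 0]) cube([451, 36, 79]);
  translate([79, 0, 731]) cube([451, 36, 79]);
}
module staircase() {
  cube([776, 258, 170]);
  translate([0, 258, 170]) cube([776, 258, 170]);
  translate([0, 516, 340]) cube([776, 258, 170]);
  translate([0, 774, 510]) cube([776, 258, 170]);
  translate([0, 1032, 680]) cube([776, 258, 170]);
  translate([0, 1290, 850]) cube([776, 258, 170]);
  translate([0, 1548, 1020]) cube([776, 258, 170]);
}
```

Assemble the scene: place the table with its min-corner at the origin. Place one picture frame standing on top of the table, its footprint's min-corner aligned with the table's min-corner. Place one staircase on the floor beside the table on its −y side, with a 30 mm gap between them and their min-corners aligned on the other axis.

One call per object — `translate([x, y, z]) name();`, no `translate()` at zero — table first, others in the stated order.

table();
translate([0, 0, 694]) picture_frame();
translate([0, -1836, 0]) staircase();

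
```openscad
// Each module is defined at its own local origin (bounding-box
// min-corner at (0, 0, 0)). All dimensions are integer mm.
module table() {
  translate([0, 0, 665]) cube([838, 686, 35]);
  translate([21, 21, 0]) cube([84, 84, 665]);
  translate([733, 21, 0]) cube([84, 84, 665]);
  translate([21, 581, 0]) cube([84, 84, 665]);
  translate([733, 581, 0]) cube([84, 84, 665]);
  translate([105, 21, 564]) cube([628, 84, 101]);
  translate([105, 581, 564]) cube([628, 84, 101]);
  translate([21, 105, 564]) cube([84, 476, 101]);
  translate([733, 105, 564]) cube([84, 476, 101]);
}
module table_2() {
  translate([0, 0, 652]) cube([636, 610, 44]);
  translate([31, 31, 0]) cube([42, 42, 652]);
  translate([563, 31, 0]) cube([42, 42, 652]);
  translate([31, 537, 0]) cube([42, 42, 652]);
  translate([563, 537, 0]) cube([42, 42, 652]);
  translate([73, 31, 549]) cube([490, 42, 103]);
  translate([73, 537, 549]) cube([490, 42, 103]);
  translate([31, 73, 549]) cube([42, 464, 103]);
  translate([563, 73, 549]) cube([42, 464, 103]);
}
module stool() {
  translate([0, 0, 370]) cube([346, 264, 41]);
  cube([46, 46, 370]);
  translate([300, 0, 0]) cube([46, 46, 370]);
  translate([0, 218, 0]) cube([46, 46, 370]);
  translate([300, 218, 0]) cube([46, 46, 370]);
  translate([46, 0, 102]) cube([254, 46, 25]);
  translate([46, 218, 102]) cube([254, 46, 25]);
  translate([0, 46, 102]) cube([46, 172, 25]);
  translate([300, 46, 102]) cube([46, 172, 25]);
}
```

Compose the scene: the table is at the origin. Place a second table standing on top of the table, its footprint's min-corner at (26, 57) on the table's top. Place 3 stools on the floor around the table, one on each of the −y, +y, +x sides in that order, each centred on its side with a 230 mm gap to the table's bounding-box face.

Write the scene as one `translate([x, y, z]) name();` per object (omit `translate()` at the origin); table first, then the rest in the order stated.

table();
translate([26, 57, 700]) table_2();
translate([246, -494, 0]) stool();
translate([246, 916, 0]) stool();
translate([1068, 211, 0]) stool();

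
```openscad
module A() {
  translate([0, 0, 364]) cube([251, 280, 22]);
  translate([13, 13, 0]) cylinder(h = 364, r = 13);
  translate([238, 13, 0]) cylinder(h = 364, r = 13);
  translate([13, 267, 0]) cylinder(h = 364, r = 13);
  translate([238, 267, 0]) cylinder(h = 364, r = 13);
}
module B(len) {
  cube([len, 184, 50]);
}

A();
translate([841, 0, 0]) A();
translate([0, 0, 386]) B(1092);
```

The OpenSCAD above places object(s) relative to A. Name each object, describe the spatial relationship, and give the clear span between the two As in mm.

Second stool starts at x = 841; first ends at x = 251; clear span = 841 − 251 = 590 mm.

A is a stool. B is a beam. A beam spans the tops of two stools. The clear span between the two stools is 590 mm.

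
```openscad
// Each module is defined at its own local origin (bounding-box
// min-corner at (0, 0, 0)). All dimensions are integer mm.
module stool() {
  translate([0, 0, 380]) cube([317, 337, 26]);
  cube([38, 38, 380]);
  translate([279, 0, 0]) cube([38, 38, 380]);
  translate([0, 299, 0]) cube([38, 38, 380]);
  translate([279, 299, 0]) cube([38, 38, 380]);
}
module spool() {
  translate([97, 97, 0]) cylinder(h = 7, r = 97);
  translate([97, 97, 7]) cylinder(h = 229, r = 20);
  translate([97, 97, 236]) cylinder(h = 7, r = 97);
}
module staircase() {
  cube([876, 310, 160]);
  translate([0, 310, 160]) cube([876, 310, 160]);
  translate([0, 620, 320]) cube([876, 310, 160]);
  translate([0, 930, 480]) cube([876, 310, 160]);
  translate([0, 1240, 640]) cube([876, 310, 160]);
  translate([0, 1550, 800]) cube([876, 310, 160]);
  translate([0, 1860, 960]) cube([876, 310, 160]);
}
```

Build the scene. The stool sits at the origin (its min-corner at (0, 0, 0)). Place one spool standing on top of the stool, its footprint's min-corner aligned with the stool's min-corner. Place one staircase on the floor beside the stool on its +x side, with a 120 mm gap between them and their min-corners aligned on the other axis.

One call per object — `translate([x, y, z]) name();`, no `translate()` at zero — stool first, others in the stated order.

stool();
translate([0, 0, 406]) spool();
translate([437, 0, 0]) staircase();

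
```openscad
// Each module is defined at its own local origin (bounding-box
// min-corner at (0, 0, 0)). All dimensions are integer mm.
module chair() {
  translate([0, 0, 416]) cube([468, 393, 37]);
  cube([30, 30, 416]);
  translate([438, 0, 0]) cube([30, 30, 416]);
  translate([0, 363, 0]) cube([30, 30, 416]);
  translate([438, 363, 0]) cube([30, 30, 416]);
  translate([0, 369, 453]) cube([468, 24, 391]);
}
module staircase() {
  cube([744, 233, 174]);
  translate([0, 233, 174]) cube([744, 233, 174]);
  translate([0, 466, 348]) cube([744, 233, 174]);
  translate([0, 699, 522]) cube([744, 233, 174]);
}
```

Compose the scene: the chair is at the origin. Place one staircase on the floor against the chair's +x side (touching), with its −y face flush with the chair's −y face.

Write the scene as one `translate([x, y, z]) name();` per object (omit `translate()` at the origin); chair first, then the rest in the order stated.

chair();
translate([468, 0, 0]) staircase();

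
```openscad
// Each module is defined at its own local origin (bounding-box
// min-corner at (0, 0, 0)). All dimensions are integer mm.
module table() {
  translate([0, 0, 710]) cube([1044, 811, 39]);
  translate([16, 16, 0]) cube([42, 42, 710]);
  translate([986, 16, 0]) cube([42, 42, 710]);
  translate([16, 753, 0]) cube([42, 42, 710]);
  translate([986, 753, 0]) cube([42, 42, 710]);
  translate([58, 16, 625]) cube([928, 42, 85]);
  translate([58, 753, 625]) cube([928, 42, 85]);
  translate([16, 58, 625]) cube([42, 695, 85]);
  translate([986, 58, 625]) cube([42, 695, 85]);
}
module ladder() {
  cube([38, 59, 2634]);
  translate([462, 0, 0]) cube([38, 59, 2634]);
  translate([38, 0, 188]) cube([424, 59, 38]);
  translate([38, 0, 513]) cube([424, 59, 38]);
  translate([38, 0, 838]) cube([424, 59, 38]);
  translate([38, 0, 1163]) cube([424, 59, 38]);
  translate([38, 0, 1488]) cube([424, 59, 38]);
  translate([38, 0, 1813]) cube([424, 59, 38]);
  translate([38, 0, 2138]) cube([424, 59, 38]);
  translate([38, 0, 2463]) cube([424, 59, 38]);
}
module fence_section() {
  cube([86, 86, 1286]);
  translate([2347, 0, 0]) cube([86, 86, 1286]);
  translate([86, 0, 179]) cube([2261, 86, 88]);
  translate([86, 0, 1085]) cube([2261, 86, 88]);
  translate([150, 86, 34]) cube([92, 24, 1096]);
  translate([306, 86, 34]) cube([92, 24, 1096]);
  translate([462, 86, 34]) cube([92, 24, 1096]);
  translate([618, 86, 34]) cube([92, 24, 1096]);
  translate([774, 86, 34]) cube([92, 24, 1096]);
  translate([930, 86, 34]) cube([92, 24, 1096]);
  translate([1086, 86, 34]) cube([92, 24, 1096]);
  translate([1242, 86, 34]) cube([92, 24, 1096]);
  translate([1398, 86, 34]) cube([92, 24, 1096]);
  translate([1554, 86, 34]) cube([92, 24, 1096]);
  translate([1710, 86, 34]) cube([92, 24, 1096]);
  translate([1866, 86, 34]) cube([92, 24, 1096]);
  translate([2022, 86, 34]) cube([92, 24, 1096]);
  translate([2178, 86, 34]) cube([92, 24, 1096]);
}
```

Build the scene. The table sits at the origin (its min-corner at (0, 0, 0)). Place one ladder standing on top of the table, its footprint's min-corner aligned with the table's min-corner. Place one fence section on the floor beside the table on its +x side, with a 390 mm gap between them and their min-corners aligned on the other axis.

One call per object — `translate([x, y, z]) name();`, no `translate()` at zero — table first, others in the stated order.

table();
translate([0, 0, 749]) ladder();
translate([1434, 0, 0]) fence_section();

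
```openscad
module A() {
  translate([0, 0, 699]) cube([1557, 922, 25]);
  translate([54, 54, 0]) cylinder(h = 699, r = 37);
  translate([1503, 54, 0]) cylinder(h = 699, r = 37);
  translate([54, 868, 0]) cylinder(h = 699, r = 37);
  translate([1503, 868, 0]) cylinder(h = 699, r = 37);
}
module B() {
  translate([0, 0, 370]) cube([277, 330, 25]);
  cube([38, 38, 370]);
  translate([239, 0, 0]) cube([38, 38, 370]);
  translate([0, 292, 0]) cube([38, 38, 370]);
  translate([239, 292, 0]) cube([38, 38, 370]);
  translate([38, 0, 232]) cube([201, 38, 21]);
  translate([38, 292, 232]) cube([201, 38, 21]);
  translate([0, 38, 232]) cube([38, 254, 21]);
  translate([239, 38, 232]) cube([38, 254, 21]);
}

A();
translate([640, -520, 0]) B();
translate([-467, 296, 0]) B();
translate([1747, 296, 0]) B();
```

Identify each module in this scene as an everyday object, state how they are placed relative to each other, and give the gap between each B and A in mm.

A is a table. B is a stool. Three stools sit around the table at the −y, −x, +x sides. The gap between each stool and the table is 190 mm.

Each stool's nearest face is 190 mm from the table's bounding box.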